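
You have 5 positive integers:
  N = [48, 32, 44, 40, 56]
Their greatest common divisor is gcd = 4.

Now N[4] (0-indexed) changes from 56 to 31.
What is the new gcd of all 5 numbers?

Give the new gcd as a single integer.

Answer: 1

Derivation:
Numbers: [48, 32, 44, 40, 56], gcd = 4
Change: index 4, 56 -> 31
gcd of the OTHER numbers (without index 4): gcd([48, 32, 44, 40]) = 4
New gcd = gcd(g_others, new_val) = gcd(4, 31) = 1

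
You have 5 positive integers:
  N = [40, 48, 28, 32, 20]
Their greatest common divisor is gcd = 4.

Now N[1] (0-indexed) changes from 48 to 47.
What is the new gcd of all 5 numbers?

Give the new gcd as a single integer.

Answer: 1

Derivation:
Numbers: [40, 48, 28, 32, 20], gcd = 4
Change: index 1, 48 -> 47
gcd of the OTHER numbers (without index 1): gcd([40, 28, 32, 20]) = 4
New gcd = gcd(g_others, new_val) = gcd(4, 47) = 1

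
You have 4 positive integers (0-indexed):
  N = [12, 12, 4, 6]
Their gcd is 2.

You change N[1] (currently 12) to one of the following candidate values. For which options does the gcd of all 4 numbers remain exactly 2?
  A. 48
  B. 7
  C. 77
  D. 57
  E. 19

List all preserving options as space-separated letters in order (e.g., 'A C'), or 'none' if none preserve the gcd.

Old gcd = 2; gcd of others (without N[1]) = 2
New gcd for candidate v: gcd(2, v). Preserves old gcd iff gcd(2, v) = 2.
  Option A: v=48, gcd(2,48)=2 -> preserves
  Option B: v=7, gcd(2,7)=1 -> changes
  Option C: v=77, gcd(2,77)=1 -> changes
  Option D: v=57, gcd(2,57)=1 -> changes
  Option E: v=19, gcd(2,19)=1 -> changes

Answer: A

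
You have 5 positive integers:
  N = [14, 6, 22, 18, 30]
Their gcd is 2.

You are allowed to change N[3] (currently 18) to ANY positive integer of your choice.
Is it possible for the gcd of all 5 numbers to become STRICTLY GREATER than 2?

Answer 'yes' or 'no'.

Answer: no

Derivation:
Current gcd = 2
gcd of all OTHER numbers (without N[3]=18): gcd([14, 6, 22, 30]) = 2
The new gcd after any change is gcd(2, new_value).
This can be at most 2.
Since 2 = old gcd 2, the gcd can only stay the same or decrease.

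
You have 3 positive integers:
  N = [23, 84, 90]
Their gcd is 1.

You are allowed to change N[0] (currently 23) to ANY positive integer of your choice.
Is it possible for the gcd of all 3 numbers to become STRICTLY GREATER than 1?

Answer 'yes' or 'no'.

Current gcd = 1
gcd of all OTHER numbers (without N[0]=23): gcd([84, 90]) = 6
The new gcd after any change is gcd(6, new_value).
This can be at most 6.
Since 6 > old gcd 1, the gcd CAN increase (e.g., set N[0] = 6).

Answer: yes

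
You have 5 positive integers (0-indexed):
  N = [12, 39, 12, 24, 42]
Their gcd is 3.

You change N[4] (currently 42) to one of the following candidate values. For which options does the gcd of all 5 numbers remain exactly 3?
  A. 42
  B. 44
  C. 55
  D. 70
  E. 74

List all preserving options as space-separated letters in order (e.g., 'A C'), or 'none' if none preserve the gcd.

Answer: A

Derivation:
Old gcd = 3; gcd of others (without N[4]) = 3
New gcd for candidate v: gcd(3, v). Preserves old gcd iff gcd(3, v) = 3.
  Option A: v=42, gcd(3,42)=3 -> preserves
  Option B: v=44, gcd(3,44)=1 -> changes
  Option C: v=55, gcd(3,55)=1 -> changes
  Option D: v=70, gcd(3,70)=1 -> changes
  Option E: v=74, gcd(3,74)=1 -> changes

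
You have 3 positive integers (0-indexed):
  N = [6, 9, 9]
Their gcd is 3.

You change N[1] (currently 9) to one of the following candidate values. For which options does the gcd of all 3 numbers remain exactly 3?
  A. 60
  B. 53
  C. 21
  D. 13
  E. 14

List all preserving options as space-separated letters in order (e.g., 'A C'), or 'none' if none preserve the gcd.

Old gcd = 3; gcd of others (without N[1]) = 3
New gcd for candidate v: gcd(3, v). Preserves old gcd iff gcd(3, v) = 3.
  Option A: v=60, gcd(3,60)=3 -> preserves
  Option B: v=53, gcd(3,53)=1 -> changes
  Option C: v=21, gcd(3,21)=3 -> preserves
  Option D: v=13, gcd(3,13)=1 -> changes
  Option E: v=14, gcd(3,14)=1 -> changes

Answer: A C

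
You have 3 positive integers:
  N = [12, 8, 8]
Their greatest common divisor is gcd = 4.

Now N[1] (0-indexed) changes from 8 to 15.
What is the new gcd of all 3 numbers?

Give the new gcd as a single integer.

Numbers: [12, 8, 8], gcd = 4
Change: index 1, 8 -> 15
gcd of the OTHER numbers (without index 1): gcd([12, 8]) = 4
New gcd = gcd(g_others, new_val) = gcd(4, 15) = 1

Answer: 1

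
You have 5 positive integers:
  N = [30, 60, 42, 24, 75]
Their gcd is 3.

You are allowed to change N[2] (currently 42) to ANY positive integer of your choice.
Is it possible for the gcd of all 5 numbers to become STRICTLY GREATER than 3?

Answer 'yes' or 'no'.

Current gcd = 3
gcd of all OTHER numbers (without N[2]=42): gcd([30, 60, 24, 75]) = 3
The new gcd after any change is gcd(3, new_value).
This can be at most 3.
Since 3 = old gcd 3, the gcd can only stay the same or decrease.

Answer: no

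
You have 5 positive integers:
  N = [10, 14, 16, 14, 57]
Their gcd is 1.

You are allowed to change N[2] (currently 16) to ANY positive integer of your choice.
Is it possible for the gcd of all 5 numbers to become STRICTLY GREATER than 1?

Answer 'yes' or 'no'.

Answer: no

Derivation:
Current gcd = 1
gcd of all OTHER numbers (without N[2]=16): gcd([10, 14, 14, 57]) = 1
The new gcd after any change is gcd(1, new_value).
This can be at most 1.
Since 1 = old gcd 1, the gcd can only stay the same or decrease.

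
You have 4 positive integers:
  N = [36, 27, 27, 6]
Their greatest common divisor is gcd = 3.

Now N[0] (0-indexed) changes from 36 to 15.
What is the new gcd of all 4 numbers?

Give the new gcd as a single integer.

Numbers: [36, 27, 27, 6], gcd = 3
Change: index 0, 36 -> 15
gcd of the OTHER numbers (without index 0): gcd([27, 27, 6]) = 3
New gcd = gcd(g_others, new_val) = gcd(3, 15) = 3

Answer: 3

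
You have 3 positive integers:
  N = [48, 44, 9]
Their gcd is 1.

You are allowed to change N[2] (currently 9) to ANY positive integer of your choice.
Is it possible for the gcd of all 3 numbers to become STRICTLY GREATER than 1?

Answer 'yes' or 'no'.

Current gcd = 1
gcd of all OTHER numbers (without N[2]=9): gcd([48, 44]) = 4
The new gcd after any change is gcd(4, new_value).
This can be at most 4.
Since 4 > old gcd 1, the gcd CAN increase (e.g., set N[2] = 4).

Answer: yes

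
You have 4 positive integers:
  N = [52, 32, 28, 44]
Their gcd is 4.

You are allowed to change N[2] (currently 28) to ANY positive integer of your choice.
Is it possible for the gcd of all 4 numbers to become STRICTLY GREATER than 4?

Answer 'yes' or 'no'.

Current gcd = 4
gcd of all OTHER numbers (without N[2]=28): gcd([52, 32, 44]) = 4
The new gcd after any change is gcd(4, new_value).
This can be at most 4.
Since 4 = old gcd 4, the gcd can only stay the same or decrease.

Answer: no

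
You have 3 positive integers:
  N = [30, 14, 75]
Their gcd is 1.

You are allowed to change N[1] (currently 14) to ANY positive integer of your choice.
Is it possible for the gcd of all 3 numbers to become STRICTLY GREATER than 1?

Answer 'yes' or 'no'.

Answer: yes

Derivation:
Current gcd = 1
gcd of all OTHER numbers (without N[1]=14): gcd([30, 75]) = 15
The new gcd after any change is gcd(15, new_value).
This can be at most 15.
Since 15 > old gcd 1, the gcd CAN increase (e.g., set N[1] = 15).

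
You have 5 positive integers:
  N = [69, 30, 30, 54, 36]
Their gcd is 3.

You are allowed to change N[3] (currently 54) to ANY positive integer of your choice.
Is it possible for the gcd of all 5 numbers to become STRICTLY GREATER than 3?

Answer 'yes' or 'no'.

Current gcd = 3
gcd of all OTHER numbers (without N[3]=54): gcd([69, 30, 30, 36]) = 3
The new gcd after any change is gcd(3, new_value).
This can be at most 3.
Since 3 = old gcd 3, the gcd can only stay the same or decrease.

Answer: no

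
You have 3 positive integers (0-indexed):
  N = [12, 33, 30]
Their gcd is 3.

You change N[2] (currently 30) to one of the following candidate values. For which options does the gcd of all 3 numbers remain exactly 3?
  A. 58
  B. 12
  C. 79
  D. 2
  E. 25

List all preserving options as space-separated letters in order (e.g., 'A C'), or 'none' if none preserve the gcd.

Old gcd = 3; gcd of others (without N[2]) = 3
New gcd for candidate v: gcd(3, v). Preserves old gcd iff gcd(3, v) = 3.
  Option A: v=58, gcd(3,58)=1 -> changes
  Option B: v=12, gcd(3,12)=3 -> preserves
  Option C: v=79, gcd(3,79)=1 -> changes
  Option D: v=2, gcd(3,2)=1 -> changes
  Option E: v=25, gcd(3,25)=1 -> changes

Answer: B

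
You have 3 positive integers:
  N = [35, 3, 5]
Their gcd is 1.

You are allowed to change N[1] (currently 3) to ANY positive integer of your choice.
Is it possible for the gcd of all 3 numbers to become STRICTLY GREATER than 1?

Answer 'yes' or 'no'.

Current gcd = 1
gcd of all OTHER numbers (without N[1]=3): gcd([35, 5]) = 5
The new gcd after any change is gcd(5, new_value).
This can be at most 5.
Since 5 > old gcd 1, the gcd CAN increase (e.g., set N[1] = 5).

Answer: yes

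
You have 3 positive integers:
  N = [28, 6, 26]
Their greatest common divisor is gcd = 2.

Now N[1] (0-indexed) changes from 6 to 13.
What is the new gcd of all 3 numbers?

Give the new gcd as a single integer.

Answer: 1

Derivation:
Numbers: [28, 6, 26], gcd = 2
Change: index 1, 6 -> 13
gcd of the OTHER numbers (without index 1): gcd([28, 26]) = 2
New gcd = gcd(g_others, new_val) = gcd(2, 13) = 1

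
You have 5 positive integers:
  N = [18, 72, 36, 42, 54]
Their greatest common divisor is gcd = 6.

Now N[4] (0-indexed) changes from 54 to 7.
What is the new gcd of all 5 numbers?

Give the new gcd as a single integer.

Answer: 1

Derivation:
Numbers: [18, 72, 36, 42, 54], gcd = 6
Change: index 4, 54 -> 7
gcd of the OTHER numbers (without index 4): gcd([18, 72, 36, 42]) = 6
New gcd = gcd(g_others, new_val) = gcd(6, 7) = 1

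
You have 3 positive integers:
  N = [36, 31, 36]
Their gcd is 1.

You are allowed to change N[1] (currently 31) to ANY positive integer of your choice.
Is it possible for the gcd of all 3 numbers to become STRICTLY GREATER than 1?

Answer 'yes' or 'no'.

Current gcd = 1
gcd of all OTHER numbers (without N[1]=31): gcd([36, 36]) = 36
The new gcd after any change is gcd(36, new_value).
This can be at most 36.
Since 36 > old gcd 1, the gcd CAN increase (e.g., set N[1] = 36).

Answer: yes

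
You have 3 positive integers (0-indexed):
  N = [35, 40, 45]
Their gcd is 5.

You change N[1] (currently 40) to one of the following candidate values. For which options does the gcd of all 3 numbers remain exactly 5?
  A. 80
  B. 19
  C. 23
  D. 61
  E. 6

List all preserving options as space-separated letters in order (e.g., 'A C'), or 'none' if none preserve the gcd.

Answer: A

Derivation:
Old gcd = 5; gcd of others (without N[1]) = 5
New gcd for candidate v: gcd(5, v). Preserves old gcd iff gcd(5, v) = 5.
  Option A: v=80, gcd(5,80)=5 -> preserves
  Option B: v=19, gcd(5,19)=1 -> changes
  Option C: v=23, gcd(5,23)=1 -> changes
  Option D: v=61, gcd(5,61)=1 -> changes
  Option E: v=6, gcd(5,6)=1 -> changes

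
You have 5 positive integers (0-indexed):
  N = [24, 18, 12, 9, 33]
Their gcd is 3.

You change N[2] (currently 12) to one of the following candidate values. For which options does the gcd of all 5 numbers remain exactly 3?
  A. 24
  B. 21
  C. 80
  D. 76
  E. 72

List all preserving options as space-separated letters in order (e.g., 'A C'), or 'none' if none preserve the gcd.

Answer: A B E

Derivation:
Old gcd = 3; gcd of others (without N[2]) = 3
New gcd for candidate v: gcd(3, v). Preserves old gcd iff gcd(3, v) = 3.
  Option A: v=24, gcd(3,24)=3 -> preserves
  Option B: v=21, gcd(3,21)=3 -> preserves
  Option C: v=80, gcd(3,80)=1 -> changes
  Option D: v=76, gcd(3,76)=1 -> changes
  Option E: v=72, gcd(3,72)=3 -> preserves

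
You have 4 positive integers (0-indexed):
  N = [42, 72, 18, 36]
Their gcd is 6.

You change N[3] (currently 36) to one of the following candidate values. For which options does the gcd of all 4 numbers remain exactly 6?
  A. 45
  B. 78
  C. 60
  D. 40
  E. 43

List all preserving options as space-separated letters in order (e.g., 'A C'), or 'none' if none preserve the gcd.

Answer: B C

Derivation:
Old gcd = 6; gcd of others (without N[3]) = 6
New gcd for candidate v: gcd(6, v). Preserves old gcd iff gcd(6, v) = 6.
  Option A: v=45, gcd(6,45)=3 -> changes
  Option B: v=78, gcd(6,78)=6 -> preserves
  Option C: v=60, gcd(6,60)=6 -> preserves
  Option D: v=40, gcd(6,40)=2 -> changes
  Option E: v=43, gcd(6,43)=1 -> changes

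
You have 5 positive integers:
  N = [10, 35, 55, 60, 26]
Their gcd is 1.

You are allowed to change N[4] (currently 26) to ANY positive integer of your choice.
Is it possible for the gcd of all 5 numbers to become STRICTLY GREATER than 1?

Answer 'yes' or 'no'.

Current gcd = 1
gcd of all OTHER numbers (without N[4]=26): gcd([10, 35, 55, 60]) = 5
The new gcd after any change is gcd(5, new_value).
This can be at most 5.
Since 5 > old gcd 1, the gcd CAN increase (e.g., set N[4] = 5).

Answer: yes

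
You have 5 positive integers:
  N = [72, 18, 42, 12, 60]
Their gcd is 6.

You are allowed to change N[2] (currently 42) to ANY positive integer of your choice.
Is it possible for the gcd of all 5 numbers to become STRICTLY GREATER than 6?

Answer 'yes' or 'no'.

Answer: no

Derivation:
Current gcd = 6
gcd of all OTHER numbers (without N[2]=42): gcd([72, 18, 12, 60]) = 6
The new gcd after any change is gcd(6, new_value).
This can be at most 6.
Since 6 = old gcd 6, the gcd can only stay the same or decrease.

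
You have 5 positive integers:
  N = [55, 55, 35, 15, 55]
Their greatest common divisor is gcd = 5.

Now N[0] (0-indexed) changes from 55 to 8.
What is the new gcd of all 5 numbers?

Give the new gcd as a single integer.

Numbers: [55, 55, 35, 15, 55], gcd = 5
Change: index 0, 55 -> 8
gcd of the OTHER numbers (without index 0): gcd([55, 35, 15, 55]) = 5
New gcd = gcd(g_others, new_val) = gcd(5, 8) = 1

Answer: 1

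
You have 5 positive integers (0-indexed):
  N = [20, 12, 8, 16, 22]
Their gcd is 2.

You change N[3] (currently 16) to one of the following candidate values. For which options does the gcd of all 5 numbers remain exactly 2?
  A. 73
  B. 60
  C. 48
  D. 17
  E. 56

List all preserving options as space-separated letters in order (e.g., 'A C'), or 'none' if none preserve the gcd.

Answer: B C E

Derivation:
Old gcd = 2; gcd of others (without N[3]) = 2
New gcd for candidate v: gcd(2, v). Preserves old gcd iff gcd(2, v) = 2.
  Option A: v=73, gcd(2,73)=1 -> changes
  Option B: v=60, gcd(2,60)=2 -> preserves
  Option C: v=48, gcd(2,48)=2 -> preserves
  Option D: v=17, gcd(2,17)=1 -> changes
  Option E: v=56, gcd(2,56)=2 -> preserves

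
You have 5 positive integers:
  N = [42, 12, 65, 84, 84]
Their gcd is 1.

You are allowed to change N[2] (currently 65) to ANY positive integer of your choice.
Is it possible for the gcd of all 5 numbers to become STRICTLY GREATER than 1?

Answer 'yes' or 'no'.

Answer: yes

Derivation:
Current gcd = 1
gcd of all OTHER numbers (without N[2]=65): gcd([42, 12, 84, 84]) = 6
The new gcd after any change is gcd(6, new_value).
This can be at most 6.
Since 6 > old gcd 1, the gcd CAN increase (e.g., set N[2] = 6).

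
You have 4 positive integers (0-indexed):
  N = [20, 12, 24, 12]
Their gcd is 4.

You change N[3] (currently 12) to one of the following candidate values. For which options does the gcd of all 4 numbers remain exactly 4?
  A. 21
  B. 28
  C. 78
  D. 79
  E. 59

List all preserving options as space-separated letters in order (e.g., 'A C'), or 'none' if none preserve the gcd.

Answer: B

Derivation:
Old gcd = 4; gcd of others (without N[3]) = 4
New gcd for candidate v: gcd(4, v). Preserves old gcd iff gcd(4, v) = 4.
  Option A: v=21, gcd(4,21)=1 -> changes
  Option B: v=28, gcd(4,28)=4 -> preserves
  Option C: v=78, gcd(4,78)=2 -> changes
  Option D: v=79, gcd(4,79)=1 -> changes
  Option E: v=59, gcd(4,59)=1 -> changes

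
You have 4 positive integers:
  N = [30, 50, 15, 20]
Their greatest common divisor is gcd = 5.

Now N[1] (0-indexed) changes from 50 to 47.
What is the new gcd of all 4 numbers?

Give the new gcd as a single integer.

Answer: 1

Derivation:
Numbers: [30, 50, 15, 20], gcd = 5
Change: index 1, 50 -> 47
gcd of the OTHER numbers (without index 1): gcd([30, 15, 20]) = 5
New gcd = gcd(g_others, new_val) = gcd(5, 47) = 1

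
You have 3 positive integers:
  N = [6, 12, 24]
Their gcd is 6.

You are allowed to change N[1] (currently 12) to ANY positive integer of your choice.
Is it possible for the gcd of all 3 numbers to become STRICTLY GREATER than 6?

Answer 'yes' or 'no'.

Answer: no

Derivation:
Current gcd = 6
gcd of all OTHER numbers (without N[1]=12): gcd([6, 24]) = 6
The new gcd after any change is gcd(6, new_value).
This can be at most 6.
Since 6 = old gcd 6, the gcd can only stay the same or decrease.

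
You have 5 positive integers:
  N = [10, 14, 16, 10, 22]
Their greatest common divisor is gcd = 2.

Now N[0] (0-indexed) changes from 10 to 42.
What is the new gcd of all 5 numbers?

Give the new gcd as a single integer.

Numbers: [10, 14, 16, 10, 22], gcd = 2
Change: index 0, 10 -> 42
gcd of the OTHER numbers (without index 0): gcd([14, 16, 10, 22]) = 2
New gcd = gcd(g_others, new_val) = gcd(2, 42) = 2

Answer: 2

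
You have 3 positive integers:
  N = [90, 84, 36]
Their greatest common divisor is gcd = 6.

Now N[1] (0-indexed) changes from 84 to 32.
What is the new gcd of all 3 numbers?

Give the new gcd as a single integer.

Answer: 2

Derivation:
Numbers: [90, 84, 36], gcd = 6
Change: index 1, 84 -> 32
gcd of the OTHER numbers (without index 1): gcd([90, 36]) = 18
New gcd = gcd(g_others, new_val) = gcd(18, 32) = 2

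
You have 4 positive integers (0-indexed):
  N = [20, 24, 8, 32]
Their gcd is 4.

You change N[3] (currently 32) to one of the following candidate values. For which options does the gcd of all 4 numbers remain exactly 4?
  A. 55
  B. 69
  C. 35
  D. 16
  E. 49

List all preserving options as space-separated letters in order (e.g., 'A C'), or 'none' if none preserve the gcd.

Old gcd = 4; gcd of others (without N[3]) = 4
New gcd for candidate v: gcd(4, v). Preserves old gcd iff gcd(4, v) = 4.
  Option A: v=55, gcd(4,55)=1 -> changes
  Option B: v=69, gcd(4,69)=1 -> changes
  Option C: v=35, gcd(4,35)=1 -> changes
  Option D: v=16, gcd(4,16)=4 -> preserves
  Option E: v=49, gcd(4,49)=1 -> changes

Answer: D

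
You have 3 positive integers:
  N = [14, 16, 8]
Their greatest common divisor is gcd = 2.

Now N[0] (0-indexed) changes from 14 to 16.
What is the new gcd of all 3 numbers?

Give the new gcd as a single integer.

Numbers: [14, 16, 8], gcd = 2
Change: index 0, 14 -> 16
gcd of the OTHER numbers (without index 0): gcd([16, 8]) = 8
New gcd = gcd(g_others, new_val) = gcd(8, 16) = 8

Answer: 8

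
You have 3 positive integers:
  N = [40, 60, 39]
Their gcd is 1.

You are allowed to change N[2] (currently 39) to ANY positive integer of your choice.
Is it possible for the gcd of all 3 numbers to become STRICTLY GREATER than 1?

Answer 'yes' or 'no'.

Current gcd = 1
gcd of all OTHER numbers (without N[2]=39): gcd([40, 60]) = 20
The new gcd after any change is gcd(20, new_value).
This can be at most 20.
Since 20 > old gcd 1, the gcd CAN increase (e.g., set N[2] = 20).

Answer: yes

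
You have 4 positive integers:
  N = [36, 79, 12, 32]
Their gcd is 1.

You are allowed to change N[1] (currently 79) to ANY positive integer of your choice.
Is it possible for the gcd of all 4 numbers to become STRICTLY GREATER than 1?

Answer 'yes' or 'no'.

Current gcd = 1
gcd of all OTHER numbers (without N[1]=79): gcd([36, 12, 32]) = 4
The new gcd after any change is gcd(4, new_value).
This can be at most 4.
Since 4 > old gcd 1, the gcd CAN increase (e.g., set N[1] = 4).

Answer: yes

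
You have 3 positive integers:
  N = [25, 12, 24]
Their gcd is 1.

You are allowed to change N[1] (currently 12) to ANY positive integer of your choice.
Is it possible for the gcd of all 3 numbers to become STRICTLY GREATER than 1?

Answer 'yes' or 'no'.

Current gcd = 1
gcd of all OTHER numbers (without N[1]=12): gcd([25, 24]) = 1
The new gcd after any change is gcd(1, new_value).
This can be at most 1.
Since 1 = old gcd 1, the gcd can only stay the same or decrease.

Answer: no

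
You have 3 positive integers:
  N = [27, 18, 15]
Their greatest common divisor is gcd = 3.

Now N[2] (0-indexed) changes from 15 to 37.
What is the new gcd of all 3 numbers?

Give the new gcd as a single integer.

Answer: 1

Derivation:
Numbers: [27, 18, 15], gcd = 3
Change: index 2, 15 -> 37
gcd of the OTHER numbers (without index 2): gcd([27, 18]) = 9
New gcd = gcd(g_others, new_val) = gcd(9, 37) = 1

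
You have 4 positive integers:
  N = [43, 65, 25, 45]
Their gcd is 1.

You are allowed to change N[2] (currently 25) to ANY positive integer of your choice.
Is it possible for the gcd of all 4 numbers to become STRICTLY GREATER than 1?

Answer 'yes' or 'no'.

Current gcd = 1
gcd of all OTHER numbers (without N[2]=25): gcd([43, 65, 45]) = 1
The new gcd after any change is gcd(1, new_value).
This can be at most 1.
Since 1 = old gcd 1, the gcd can only stay the same or decrease.

Answer: no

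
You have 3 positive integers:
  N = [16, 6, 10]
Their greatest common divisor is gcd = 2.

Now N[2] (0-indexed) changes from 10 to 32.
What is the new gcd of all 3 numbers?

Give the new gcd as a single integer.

Answer: 2

Derivation:
Numbers: [16, 6, 10], gcd = 2
Change: index 2, 10 -> 32
gcd of the OTHER numbers (without index 2): gcd([16, 6]) = 2
New gcd = gcd(g_others, new_val) = gcd(2, 32) = 2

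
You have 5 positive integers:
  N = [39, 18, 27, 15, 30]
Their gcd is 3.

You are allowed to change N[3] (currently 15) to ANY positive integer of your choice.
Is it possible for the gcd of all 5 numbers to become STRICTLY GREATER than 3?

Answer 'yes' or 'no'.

Answer: no

Derivation:
Current gcd = 3
gcd of all OTHER numbers (without N[3]=15): gcd([39, 18, 27, 30]) = 3
The new gcd after any change is gcd(3, new_value).
This can be at most 3.
Since 3 = old gcd 3, the gcd can only stay the same or decrease.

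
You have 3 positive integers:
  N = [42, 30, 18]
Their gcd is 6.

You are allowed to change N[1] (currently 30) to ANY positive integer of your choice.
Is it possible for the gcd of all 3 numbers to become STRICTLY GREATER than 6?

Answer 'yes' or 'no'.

Current gcd = 6
gcd of all OTHER numbers (without N[1]=30): gcd([42, 18]) = 6
The new gcd after any change is gcd(6, new_value).
This can be at most 6.
Since 6 = old gcd 6, the gcd can only stay the same or decrease.

Answer: no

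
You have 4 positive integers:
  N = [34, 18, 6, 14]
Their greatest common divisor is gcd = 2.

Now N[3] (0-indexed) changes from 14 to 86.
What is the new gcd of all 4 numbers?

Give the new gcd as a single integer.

Numbers: [34, 18, 6, 14], gcd = 2
Change: index 3, 14 -> 86
gcd of the OTHER numbers (without index 3): gcd([34, 18, 6]) = 2
New gcd = gcd(g_others, new_val) = gcd(2, 86) = 2

Answer: 2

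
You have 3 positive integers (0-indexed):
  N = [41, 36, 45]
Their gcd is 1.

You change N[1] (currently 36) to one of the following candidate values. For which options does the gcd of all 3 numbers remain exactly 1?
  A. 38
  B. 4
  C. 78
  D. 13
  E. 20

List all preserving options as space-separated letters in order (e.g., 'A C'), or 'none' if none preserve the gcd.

Old gcd = 1; gcd of others (without N[1]) = 1
New gcd for candidate v: gcd(1, v). Preserves old gcd iff gcd(1, v) = 1.
  Option A: v=38, gcd(1,38)=1 -> preserves
  Option B: v=4, gcd(1,4)=1 -> preserves
  Option C: v=78, gcd(1,78)=1 -> preserves
  Option D: v=13, gcd(1,13)=1 -> preserves
  Option E: v=20, gcd(1,20)=1 -> preserves

Answer: A B C D E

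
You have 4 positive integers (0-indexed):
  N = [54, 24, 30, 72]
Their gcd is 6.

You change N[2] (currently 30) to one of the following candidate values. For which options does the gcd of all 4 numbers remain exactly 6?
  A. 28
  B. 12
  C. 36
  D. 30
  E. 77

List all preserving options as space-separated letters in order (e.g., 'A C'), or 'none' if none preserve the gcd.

Answer: B C D

Derivation:
Old gcd = 6; gcd of others (without N[2]) = 6
New gcd for candidate v: gcd(6, v). Preserves old gcd iff gcd(6, v) = 6.
  Option A: v=28, gcd(6,28)=2 -> changes
  Option B: v=12, gcd(6,12)=6 -> preserves
  Option C: v=36, gcd(6,36)=6 -> preserves
  Option D: v=30, gcd(6,30)=6 -> preserves
  Option E: v=77, gcd(6,77)=1 -> changes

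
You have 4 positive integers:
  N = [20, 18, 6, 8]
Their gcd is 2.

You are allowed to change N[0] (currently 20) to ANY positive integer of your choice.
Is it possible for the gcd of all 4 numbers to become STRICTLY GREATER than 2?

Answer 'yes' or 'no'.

Current gcd = 2
gcd of all OTHER numbers (without N[0]=20): gcd([18, 6, 8]) = 2
The new gcd after any change is gcd(2, new_value).
This can be at most 2.
Since 2 = old gcd 2, the gcd can only stay the same or decrease.

Answer: no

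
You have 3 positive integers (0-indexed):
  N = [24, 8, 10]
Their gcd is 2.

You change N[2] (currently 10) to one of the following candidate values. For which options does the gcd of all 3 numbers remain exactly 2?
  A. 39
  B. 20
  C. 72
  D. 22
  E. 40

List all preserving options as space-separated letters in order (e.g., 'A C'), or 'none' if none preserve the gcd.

Old gcd = 2; gcd of others (without N[2]) = 8
New gcd for candidate v: gcd(8, v). Preserves old gcd iff gcd(8, v) = 2.
  Option A: v=39, gcd(8,39)=1 -> changes
  Option B: v=20, gcd(8,20)=4 -> changes
  Option C: v=72, gcd(8,72)=8 -> changes
  Option D: v=22, gcd(8,22)=2 -> preserves
  Option E: v=40, gcd(8,40)=8 -> changes

Answer: D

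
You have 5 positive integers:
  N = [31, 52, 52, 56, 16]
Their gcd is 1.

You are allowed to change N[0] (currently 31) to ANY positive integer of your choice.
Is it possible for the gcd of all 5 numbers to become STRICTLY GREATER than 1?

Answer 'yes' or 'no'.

Answer: yes

Derivation:
Current gcd = 1
gcd of all OTHER numbers (without N[0]=31): gcd([52, 52, 56, 16]) = 4
The new gcd after any change is gcd(4, new_value).
This can be at most 4.
Since 4 > old gcd 1, the gcd CAN increase (e.g., set N[0] = 4).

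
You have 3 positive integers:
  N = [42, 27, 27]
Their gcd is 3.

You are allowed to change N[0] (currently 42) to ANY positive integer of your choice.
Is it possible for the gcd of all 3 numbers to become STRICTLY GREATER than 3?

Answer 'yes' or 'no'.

Answer: yes

Derivation:
Current gcd = 3
gcd of all OTHER numbers (without N[0]=42): gcd([27, 27]) = 27
The new gcd after any change is gcd(27, new_value).
This can be at most 27.
Since 27 > old gcd 3, the gcd CAN increase (e.g., set N[0] = 27).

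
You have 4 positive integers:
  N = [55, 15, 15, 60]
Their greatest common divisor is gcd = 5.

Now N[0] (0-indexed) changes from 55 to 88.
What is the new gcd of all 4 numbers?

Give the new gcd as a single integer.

Answer: 1

Derivation:
Numbers: [55, 15, 15, 60], gcd = 5
Change: index 0, 55 -> 88
gcd of the OTHER numbers (without index 0): gcd([15, 15, 60]) = 15
New gcd = gcd(g_others, new_val) = gcd(15, 88) = 1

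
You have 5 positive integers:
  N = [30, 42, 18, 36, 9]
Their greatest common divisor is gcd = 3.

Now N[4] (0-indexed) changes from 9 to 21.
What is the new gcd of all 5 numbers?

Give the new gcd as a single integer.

Numbers: [30, 42, 18, 36, 9], gcd = 3
Change: index 4, 9 -> 21
gcd of the OTHER numbers (without index 4): gcd([30, 42, 18, 36]) = 6
New gcd = gcd(g_others, new_val) = gcd(6, 21) = 3

Answer: 3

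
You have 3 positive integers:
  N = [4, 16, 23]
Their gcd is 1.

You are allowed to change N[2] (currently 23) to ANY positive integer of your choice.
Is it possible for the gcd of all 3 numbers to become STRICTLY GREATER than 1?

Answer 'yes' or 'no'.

Current gcd = 1
gcd of all OTHER numbers (without N[2]=23): gcd([4, 16]) = 4
The new gcd after any change is gcd(4, new_value).
This can be at most 4.
Since 4 > old gcd 1, the gcd CAN increase (e.g., set N[2] = 4).

Answer: yes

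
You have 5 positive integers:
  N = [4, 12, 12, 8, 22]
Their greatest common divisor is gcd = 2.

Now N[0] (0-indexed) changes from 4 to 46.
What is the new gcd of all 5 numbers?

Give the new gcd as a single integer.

Answer: 2

Derivation:
Numbers: [4, 12, 12, 8, 22], gcd = 2
Change: index 0, 4 -> 46
gcd of the OTHER numbers (without index 0): gcd([12, 12, 8, 22]) = 2
New gcd = gcd(g_others, new_val) = gcd(2, 46) = 2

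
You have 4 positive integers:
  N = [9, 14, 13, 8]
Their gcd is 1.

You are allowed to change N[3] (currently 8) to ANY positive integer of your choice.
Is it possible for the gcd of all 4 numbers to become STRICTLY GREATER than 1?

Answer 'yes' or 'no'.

Current gcd = 1
gcd of all OTHER numbers (without N[3]=8): gcd([9, 14, 13]) = 1
The new gcd after any change is gcd(1, new_value).
This can be at most 1.
Since 1 = old gcd 1, the gcd can only stay the same or decrease.

Answer: no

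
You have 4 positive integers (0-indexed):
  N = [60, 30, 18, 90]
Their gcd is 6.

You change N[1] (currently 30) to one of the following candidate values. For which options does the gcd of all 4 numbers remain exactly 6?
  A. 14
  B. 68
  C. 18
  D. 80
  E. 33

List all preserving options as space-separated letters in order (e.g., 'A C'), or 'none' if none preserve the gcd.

Answer: C

Derivation:
Old gcd = 6; gcd of others (without N[1]) = 6
New gcd for candidate v: gcd(6, v). Preserves old gcd iff gcd(6, v) = 6.
  Option A: v=14, gcd(6,14)=2 -> changes
  Option B: v=68, gcd(6,68)=2 -> changes
  Option C: v=18, gcd(6,18)=6 -> preserves
  Option D: v=80, gcd(6,80)=2 -> changes
  Option E: v=33, gcd(6,33)=3 -> changes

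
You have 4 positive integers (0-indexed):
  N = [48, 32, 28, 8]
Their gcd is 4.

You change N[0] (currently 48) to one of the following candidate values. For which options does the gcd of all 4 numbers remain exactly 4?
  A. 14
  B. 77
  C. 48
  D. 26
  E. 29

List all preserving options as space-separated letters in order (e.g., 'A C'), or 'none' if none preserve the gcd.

Answer: C

Derivation:
Old gcd = 4; gcd of others (without N[0]) = 4
New gcd for candidate v: gcd(4, v). Preserves old gcd iff gcd(4, v) = 4.
  Option A: v=14, gcd(4,14)=2 -> changes
  Option B: v=77, gcd(4,77)=1 -> changes
  Option C: v=48, gcd(4,48)=4 -> preserves
  Option D: v=26, gcd(4,26)=2 -> changes
  Option E: v=29, gcd(4,29)=1 -> changes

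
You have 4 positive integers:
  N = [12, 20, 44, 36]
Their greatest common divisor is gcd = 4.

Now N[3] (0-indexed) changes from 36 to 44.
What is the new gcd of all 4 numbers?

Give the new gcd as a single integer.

Answer: 4

Derivation:
Numbers: [12, 20, 44, 36], gcd = 4
Change: index 3, 36 -> 44
gcd of the OTHER numbers (without index 3): gcd([12, 20, 44]) = 4
New gcd = gcd(g_others, new_val) = gcd(4, 44) = 4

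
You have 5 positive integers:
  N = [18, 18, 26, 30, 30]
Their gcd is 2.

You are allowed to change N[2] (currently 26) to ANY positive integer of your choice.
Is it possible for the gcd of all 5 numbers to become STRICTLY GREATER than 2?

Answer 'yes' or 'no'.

Answer: yes

Derivation:
Current gcd = 2
gcd of all OTHER numbers (without N[2]=26): gcd([18, 18, 30, 30]) = 6
The new gcd after any change is gcd(6, new_value).
This can be at most 6.
Since 6 > old gcd 2, the gcd CAN increase (e.g., set N[2] = 6).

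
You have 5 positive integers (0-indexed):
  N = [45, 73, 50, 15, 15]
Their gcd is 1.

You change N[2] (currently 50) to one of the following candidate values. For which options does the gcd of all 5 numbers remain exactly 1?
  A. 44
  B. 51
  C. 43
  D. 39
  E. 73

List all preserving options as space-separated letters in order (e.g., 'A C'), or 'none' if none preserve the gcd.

Old gcd = 1; gcd of others (without N[2]) = 1
New gcd for candidate v: gcd(1, v). Preserves old gcd iff gcd(1, v) = 1.
  Option A: v=44, gcd(1,44)=1 -> preserves
  Option B: v=51, gcd(1,51)=1 -> preserves
  Option C: v=43, gcd(1,43)=1 -> preserves
  Option D: v=39, gcd(1,39)=1 -> preserves
  Option E: v=73, gcd(1,73)=1 -> preserves

Answer: A B C D E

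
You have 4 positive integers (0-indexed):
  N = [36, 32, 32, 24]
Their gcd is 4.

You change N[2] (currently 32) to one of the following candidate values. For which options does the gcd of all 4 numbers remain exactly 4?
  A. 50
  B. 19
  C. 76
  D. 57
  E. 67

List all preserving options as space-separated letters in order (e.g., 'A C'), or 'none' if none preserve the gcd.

Old gcd = 4; gcd of others (without N[2]) = 4
New gcd for candidate v: gcd(4, v). Preserves old gcd iff gcd(4, v) = 4.
  Option A: v=50, gcd(4,50)=2 -> changes
  Option B: v=19, gcd(4,19)=1 -> changes
  Option C: v=76, gcd(4,76)=4 -> preserves
  Option D: v=57, gcd(4,57)=1 -> changes
  Option E: v=67, gcd(4,67)=1 -> changes

Answer: C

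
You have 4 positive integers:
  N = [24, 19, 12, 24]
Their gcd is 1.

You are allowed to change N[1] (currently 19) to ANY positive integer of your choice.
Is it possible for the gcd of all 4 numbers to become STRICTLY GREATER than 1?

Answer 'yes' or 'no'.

Current gcd = 1
gcd of all OTHER numbers (without N[1]=19): gcd([24, 12, 24]) = 12
The new gcd after any change is gcd(12, new_value).
This can be at most 12.
Since 12 > old gcd 1, the gcd CAN increase (e.g., set N[1] = 12).

Answer: yes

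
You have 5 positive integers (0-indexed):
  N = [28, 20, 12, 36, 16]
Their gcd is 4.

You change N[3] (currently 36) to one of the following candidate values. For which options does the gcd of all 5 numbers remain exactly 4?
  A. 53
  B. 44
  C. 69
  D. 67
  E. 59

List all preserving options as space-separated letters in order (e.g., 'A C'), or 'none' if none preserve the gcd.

Old gcd = 4; gcd of others (without N[3]) = 4
New gcd for candidate v: gcd(4, v). Preserves old gcd iff gcd(4, v) = 4.
  Option A: v=53, gcd(4,53)=1 -> changes
  Option B: v=44, gcd(4,44)=4 -> preserves
  Option C: v=69, gcd(4,69)=1 -> changes
  Option D: v=67, gcd(4,67)=1 -> changes
  Option E: v=59, gcd(4,59)=1 -> changes

Answer: B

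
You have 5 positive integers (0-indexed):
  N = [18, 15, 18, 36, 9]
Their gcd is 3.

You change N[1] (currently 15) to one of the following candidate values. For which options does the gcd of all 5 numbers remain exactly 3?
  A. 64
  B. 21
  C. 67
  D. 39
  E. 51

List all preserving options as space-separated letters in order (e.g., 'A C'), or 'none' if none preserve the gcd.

Answer: B D E

Derivation:
Old gcd = 3; gcd of others (without N[1]) = 9
New gcd for candidate v: gcd(9, v). Preserves old gcd iff gcd(9, v) = 3.
  Option A: v=64, gcd(9,64)=1 -> changes
  Option B: v=21, gcd(9,21)=3 -> preserves
  Option C: v=67, gcd(9,67)=1 -> changes
  Option D: v=39, gcd(9,39)=3 -> preserves
  Option E: v=51, gcd(9,51)=3 -> preserves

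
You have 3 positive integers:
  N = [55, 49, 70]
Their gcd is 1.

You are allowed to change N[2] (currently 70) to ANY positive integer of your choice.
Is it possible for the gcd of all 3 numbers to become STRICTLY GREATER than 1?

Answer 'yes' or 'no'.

Answer: no

Derivation:
Current gcd = 1
gcd of all OTHER numbers (without N[2]=70): gcd([55, 49]) = 1
The new gcd after any change is gcd(1, new_value).
This can be at most 1.
Since 1 = old gcd 1, the gcd can only stay the same or decrease.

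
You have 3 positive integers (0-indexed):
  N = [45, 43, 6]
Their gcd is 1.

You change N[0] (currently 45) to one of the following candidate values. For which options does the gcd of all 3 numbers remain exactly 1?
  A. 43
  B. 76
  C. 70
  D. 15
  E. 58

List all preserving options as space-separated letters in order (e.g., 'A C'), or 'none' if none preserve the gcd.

Old gcd = 1; gcd of others (without N[0]) = 1
New gcd for candidate v: gcd(1, v). Preserves old gcd iff gcd(1, v) = 1.
  Option A: v=43, gcd(1,43)=1 -> preserves
  Option B: v=76, gcd(1,76)=1 -> preserves
  Option C: v=70, gcd(1,70)=1 -> preserves
  Option D: v=15, gcd(1,15)=1 -> preserves
  Option E: v=58, gcd(1,58)=1 -> preserves

Answer: A B C D E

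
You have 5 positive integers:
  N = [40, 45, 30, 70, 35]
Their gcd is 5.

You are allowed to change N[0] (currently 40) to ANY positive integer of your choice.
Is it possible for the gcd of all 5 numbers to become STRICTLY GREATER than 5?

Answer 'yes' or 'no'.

Answer: no

Derivation:
Current gcd = 5
gcd of all OTHER numbers (without N[0]=40): gcd([45, 30, 70, 35]) = 5
The new gcd after any change is gcd(5, new_value).
This can be at most 5.
Since 5 = old gcd 5, the gcd can only stay the same or decrease.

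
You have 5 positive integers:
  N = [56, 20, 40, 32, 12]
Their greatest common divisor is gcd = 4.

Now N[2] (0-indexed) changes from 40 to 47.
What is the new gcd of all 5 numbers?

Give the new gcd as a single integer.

Answer: 1

Derivation:
Numbers: [56, 20, 40, 32, 12], gcd = 4
Change: index 2, 40 -> 47
gcd of the OTHER numbers (without index 2): gcd([56, 20, 32, 12]) = 4
New gcd = gcd(g_others, new_val) = gcd(4, 47) = 1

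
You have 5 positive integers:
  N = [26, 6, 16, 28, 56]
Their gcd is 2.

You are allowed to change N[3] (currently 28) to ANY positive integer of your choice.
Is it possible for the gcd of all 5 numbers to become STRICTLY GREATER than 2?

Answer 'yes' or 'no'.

Answer: no

Derivation:
Current gcd = 2
gcd of all OTHER numbers (without N[3]=28): gcd([26, 6, 16, 56]) = 2
The new gcd after any change is gcd(2, new_value).
This can be at most 2.
Since 2 = old gcd 2, the gcd can only stay the same or decrease.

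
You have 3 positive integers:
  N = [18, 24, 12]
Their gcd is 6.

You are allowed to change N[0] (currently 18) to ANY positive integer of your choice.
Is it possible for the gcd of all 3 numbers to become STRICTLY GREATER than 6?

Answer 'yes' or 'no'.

Current gcd = 6
gcd of all OTHER numbers (without N[0]=18): gcd([24, 12]) = 12
The new gcd after any change is gcd(12, new_value).
This can be at most 12.
Since 12 > old gcd 6, the gcd CAN increase (e.g., set N[0] = 12).

Answer: yes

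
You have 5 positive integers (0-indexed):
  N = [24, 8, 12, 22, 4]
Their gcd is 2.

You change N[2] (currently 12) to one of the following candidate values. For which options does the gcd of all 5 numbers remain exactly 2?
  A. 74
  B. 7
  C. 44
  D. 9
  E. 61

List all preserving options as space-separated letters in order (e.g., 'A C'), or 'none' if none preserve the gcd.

Answer: A C

Derivation:
Old gcd = 2; gcd of others (without N[2]) = 2
New gcd for candidate v: gcd(2, v). Preserves old gcd iff gcd(2, v) = 2.
  Option A: v=74, gcd(2,74)=2 -> preserves
  Option B: v=7, gcd(2,7)=1 -> changes
  Option C: v=44, gcd(2,44)=2 -> preserves
  Option D: v=9, gcd(2,9)=1 -> changes
  Option E: v=61, gcd(2,61)=1 -> changes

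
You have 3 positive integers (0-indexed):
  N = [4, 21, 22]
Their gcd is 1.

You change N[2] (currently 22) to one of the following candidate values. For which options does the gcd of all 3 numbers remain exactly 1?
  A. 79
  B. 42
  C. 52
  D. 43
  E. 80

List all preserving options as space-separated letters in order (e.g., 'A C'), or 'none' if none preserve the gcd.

Answer: A B C D E

Derivation:
Old gcd = 1; gcd of others (without N[2]) = 1
New gcd for candidate v: gcd(1, v). Preserves old gcd iff gcd(1, v) = 1.
  Option A: v=79, gcd(1,79)=1 -> preserves
  Option B: v=42, gcd(1,42)=1 -> preserves
  Option C: v=52, gcd(1,52)=1 -> preserves
  Option D: v=43, gcd(1,43)=1 -> preserves
  Option E: v=80, gcd(1,80)=1 -> preserves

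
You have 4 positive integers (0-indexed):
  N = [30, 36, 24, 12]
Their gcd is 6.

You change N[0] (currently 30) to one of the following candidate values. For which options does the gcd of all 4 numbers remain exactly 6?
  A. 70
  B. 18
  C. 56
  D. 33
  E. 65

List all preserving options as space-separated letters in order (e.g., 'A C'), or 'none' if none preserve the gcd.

Old gcd = 6; gcd of others (without N[0]) = 12
New gcd for candidate v: gcd(12, v). Preserves old gcd iff gcd(12, v) = 6.
  Option A: v=70, gcd(12,70)=2 -> changes
  Option B: v=18, gcd(12,18)=6 -> preserves
  Option C: v=56, gcd(12,56)=4 -> changes
  Option D: v=33, gcd(12,33)=3 -> changes
  Option E: v=65, gcd(12,65)=1 -> changes

Answer: B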